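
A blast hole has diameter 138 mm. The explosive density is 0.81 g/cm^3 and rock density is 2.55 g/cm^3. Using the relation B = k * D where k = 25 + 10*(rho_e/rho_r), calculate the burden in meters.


First, compute k:
rho_e / rho_r = 0.81 / 2.55 = 0.3176470588
k = 25 + 10 * 0.3176470588 = 28.17647059
Then, compute burden:
B = k * D / 1000 = 28.17647059 * 138 / 1000
= 3888.352941 / 1000
= 3.8884 m

3.8884 m


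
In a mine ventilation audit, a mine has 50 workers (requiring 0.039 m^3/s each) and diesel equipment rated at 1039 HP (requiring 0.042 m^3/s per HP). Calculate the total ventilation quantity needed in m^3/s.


45.588 m^3/s

Airflow for workers:
Q_people = 50 * 0.039 = 1.95 m^3/s
Airflow for diesel equipment:
Q_diesel = 1039 * 0.042 = 43.638 m^3/s
Total ventilation:
Q_total = 1.95 + 43.638
= 45.588 m^3/s


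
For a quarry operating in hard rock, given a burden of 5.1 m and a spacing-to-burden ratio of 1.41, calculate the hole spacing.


7.191 m

Spacing = burden * ratio
= 5.1 * 1.41
= 7.191 m


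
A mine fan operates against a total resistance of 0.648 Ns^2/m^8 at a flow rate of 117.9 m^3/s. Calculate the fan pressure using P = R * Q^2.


Compute Q^2:
Q^2 = 117.9^2 = 13900.41
Compute pressure:
P = R * Q^2 = 0.648 * 13900.41
= 9007.4657 Pa

9007.4657 Pa


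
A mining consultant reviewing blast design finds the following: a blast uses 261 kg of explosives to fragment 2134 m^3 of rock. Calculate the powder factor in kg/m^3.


0.1223 kg/m^3

Powder factor = explosive mass / rock volume
= 261 / 2134
= 0.1223 kg/m^3


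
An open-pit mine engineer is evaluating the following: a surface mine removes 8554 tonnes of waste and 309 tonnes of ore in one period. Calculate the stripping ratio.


Stripping ratio = waste tonnage / ore tonnage
= 8554 / 309
= 27.6828

27.6828


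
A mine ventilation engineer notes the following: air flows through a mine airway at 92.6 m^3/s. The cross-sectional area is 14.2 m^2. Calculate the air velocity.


Velocity = flow rate / cross-sectional area
= 92.6 / 14.2
= 6.5211 m/s

6.5211 m/s


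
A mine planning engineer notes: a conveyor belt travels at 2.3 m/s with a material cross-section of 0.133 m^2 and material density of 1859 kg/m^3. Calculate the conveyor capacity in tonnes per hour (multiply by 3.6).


2047.2052 t/h

Volumetric flow = speed * area
= 2.3 * 0.133 = 0.3059 m^3/s
Mass flow = volumetric * density
= 0.3059 * 1859 = 568.6681 kg/s
Convert to t/h: multiply by 3.6
Capacity = 568.6681 * 3.6
= 2047.2052 t/h


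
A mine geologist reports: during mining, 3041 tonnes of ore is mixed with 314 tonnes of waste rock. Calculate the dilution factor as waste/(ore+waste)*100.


9.3592%

Total material = ore + waste
= 3041 + 314 = 3355 tonnes
Dilution = waste / total * 100
= 314 / 3355 * 100
= 0.09359165425 * 100
= 9.3592%


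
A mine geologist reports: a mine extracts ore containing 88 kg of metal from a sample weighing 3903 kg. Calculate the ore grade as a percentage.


2.2547%

Ore grade = (metal mass / ore mass) * 100
= (88 / 3903) * 100
= 0.0225467589 * 100
= 2.2547%


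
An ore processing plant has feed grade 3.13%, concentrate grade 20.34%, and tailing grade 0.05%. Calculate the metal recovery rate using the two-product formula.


Using the two-product formula:
R = 100 * c * (f - t) / (f * (c - t))
Numerator = 100 * 20.34 * (3.13 - 0.05)
= 100 * 20.34 * 3.08
= 6264.72
Denominator = 3.13 * (20.34 - 0.05)
= 3.13 * 20.29
= 63.5077
R = 6264.72 / 63.5077
= 98.645%

98.645%


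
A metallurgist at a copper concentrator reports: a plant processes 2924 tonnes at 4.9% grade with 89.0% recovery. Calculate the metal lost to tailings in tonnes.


Total metal in feed:
= 2924 * 4.9 / 100 = 143.276 tonnes
Metal recovered:
= 143.276 * 89.0 / 100 = 127.51564 tonnes
Metal lost to tailings:
= 143.276 - 127.51564
= 15.7604 tonnes

15.7604 tonnes


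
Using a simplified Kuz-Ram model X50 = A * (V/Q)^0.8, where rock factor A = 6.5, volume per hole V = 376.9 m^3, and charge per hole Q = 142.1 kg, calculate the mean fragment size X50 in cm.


14.1847 cm

Compute V/Q:
V/Q = 376.9 / 142.1 = 2.652357495
Raise to the power 0.8:
(V/Q)^0.8 = 2.652357495^0.8 = 2.182255756
Multiply by A:
X50 = 6.5 * 2.182255756
= 14.1847 cm


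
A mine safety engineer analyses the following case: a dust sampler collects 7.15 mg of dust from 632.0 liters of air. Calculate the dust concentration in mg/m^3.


11.3133 mg/m^3

Convert liters to m^3: 1 m^3 = 1000 L
Concentration = mass / volume * 1000
= 7.15 / 632.0 * 1000
= 0.01131329114 * 1000
= 11.3133 mg/m^3


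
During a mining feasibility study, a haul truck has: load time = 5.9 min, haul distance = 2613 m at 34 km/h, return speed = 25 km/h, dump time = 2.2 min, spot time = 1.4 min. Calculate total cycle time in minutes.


20.3824 min

Convert haul speed to m/min: 34 * 1000/60 = 566.6666667 m/min
Haul time = 2613 / 566.6666667 = 4.611176471 min
Convert return speed to m/min: 25 * 1000/60 = 416.6666667 m/min
Return time = 2613 / 416.6666667 = 6.2712 min
Total cycle time:
= 5.9 + 4.611176471 + 2.2 + 6.2712 + 1.4
= 20.3824 min


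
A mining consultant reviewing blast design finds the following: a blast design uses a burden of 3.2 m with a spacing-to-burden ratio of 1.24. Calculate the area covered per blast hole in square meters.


12.6976 m^2

First, find the spacing:
Spacing = burden * ratio = 3.2 * 1.24
= 3.968 m
Then, calculate the area:
Area = burden * spacing = 3.2 * 3.968
= 12.6976 m^2


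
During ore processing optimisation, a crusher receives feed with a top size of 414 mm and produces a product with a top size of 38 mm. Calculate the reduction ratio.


Reduction ratio = feed size / product size
= 414 / 38
= 10.8947

10.8947


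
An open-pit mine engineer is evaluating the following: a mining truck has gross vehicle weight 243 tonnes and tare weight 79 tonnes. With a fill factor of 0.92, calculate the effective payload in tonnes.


150.88 tonnes

Maximum payload = gross - tare
= 243 - 79 = 164 tonnes
Effective payload = max payload * fill factor
= 164 * 0.92
= 150.88 tonnes


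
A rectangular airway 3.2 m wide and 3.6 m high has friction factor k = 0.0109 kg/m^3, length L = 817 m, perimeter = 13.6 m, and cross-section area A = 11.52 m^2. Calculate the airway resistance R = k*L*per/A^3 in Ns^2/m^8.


Compute the numerator:
k * L * per = 0.0109 * 817 * 13.6
= 121.11208
Compute the denominator:
A^3 = 11.52^3 = 1528.823808
Resistance:
R = 121.11208 / 1528.823808
= 0.0792 Ns^2/m^8

0.0792 Ns^2/m^8


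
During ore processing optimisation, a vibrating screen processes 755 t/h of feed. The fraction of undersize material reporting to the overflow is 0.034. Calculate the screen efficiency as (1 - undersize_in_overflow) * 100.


96.6%

Screen efficiency = (1 - fraction of undersize in overflow) * 100
= (1 - 0.034) * 100
= 0.966 * 100
= 96.6%


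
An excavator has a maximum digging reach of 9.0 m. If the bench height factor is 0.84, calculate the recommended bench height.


Bench height = reach * factor
= 9.0 * 0.84
= 7.56 m

7.56 m


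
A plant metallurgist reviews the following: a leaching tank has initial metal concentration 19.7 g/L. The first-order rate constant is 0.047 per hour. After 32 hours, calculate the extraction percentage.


Compute the exponent:
-k * t = -0.047 * 32 = -1.504
Remaining concentration:
C = 19.7 * exp(-1.504)
= 19.7 * 0.2222394222
= 4.378116617 g/L
Extracted = 19.7 - 4.378116617 = 15.32188338 g/L
Extraction % = 15.32188338 / 19.7 * 100
= 77.7761%

77.7761%


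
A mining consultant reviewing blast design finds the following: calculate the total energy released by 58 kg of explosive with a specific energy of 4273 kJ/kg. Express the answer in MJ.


247.834 MJ

Energy = mass * specific_energy / 1000
= 58 * 4273 / 1000
= 247834 / 1000
= 247.834 MJ


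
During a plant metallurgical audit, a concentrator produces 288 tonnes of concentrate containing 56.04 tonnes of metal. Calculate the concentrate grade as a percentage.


19.4583%

Grade = (metal in concentrate / concentrate mass) * 100
= (56.04 / 288) * 100
= 0.1945833333 * 100
= 19.4583%


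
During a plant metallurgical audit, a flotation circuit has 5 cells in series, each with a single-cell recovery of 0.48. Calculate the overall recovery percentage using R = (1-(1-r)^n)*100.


Complement of single-cell recovery:
1 - r = 1 - 0.48 = 0.52
Raise to power n:
(1 - r)^5 = 0.52^5 = 0.0380204032
Overall recovery:
R = (1 - 0.0380204032) * 100
= 96.198%

96.198%


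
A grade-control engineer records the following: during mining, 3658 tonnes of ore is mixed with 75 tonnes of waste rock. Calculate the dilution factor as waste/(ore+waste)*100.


2.0091%

Total material = ore + waste
= 3658 + 75 = 3733 tonnes
Dilution = waste / total * 100
= 75 / 3733 * 100
= 0.02009107956 * 100
= 2.0091%


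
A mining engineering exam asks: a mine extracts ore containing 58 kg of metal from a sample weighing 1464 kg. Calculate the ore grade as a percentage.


Ore grade = (metal mass / ore mass) * 100
= (58 / 1464) * 100
= 0.03961748634 * 100
= 3.9617%

3.9617%


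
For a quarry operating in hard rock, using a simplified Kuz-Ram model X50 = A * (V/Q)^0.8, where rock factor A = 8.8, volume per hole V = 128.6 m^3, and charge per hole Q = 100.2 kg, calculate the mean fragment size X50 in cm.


Compute V/Q:
V/Q = 128.6 / 100.2 = 1.283433134
Raise to the power 0.8:
(V/Q)^0.8 = 1.283433134^0.8 = 1.22095202
Multiply by A:
X50 = 8.8 * 1.22095202
= 10.7444 cm

10.7444 cm


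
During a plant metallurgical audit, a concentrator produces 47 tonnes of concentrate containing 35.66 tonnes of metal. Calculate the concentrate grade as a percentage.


Grade = (metal in concentrate / concentrate mass) * 100
= (35.66 / 47) * 100
= 0.7587234043 * 100
= 75.8723%

75.8723%


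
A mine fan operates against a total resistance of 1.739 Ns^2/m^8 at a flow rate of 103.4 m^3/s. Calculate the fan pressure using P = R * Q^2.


Compute Q^2:
Q^2 = 103.4^2 = 10691.56
Compute pressure:
P = R * Q^2 = 1.739 * 10691.56
= 18592.6228 Pa

18592.6228 Pa


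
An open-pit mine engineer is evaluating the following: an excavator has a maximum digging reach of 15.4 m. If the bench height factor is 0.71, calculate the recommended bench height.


Bench height = reach * factor
= 15.4 * 0.71
= 10.934 m

10.934 m


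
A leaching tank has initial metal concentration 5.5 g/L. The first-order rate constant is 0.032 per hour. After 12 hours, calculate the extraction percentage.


31.8869%

Compute the exponent:
-k * t = -0.032 * 12 = -0.384
Remaining concentration:
C = 5.5 * exp(-0.384)
= 5.5 * 0.6811314272
= 3.746222849 g/L
Extracted = 5.5 - 3.746222849 = 1.753777151 g/L
Extraction % = 1.753777151 / 5.5 * 100
= 31.8869%


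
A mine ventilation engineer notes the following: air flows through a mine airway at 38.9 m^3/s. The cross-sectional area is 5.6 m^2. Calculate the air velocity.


6.9464 m/s

Velocity = flow rate / cross-sectional area
= 38.9 / 5.6
= 6.9464 m/s


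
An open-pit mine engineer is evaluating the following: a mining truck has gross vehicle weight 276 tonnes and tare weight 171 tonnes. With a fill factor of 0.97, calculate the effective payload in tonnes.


Maximum payload = gross - tare
= 276 - 171 = 105 tonnes
Effective payload = max payload * fill factor
= 105 * 0.97
= 101.85 tonnes

101.85 tonnes


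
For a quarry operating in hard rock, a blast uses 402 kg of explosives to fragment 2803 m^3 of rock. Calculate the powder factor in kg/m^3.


Powder factor = explosive mass / rock volume
= 402 / 2803
= 0.1434 kg/m^3

0.1434 kg/m^3


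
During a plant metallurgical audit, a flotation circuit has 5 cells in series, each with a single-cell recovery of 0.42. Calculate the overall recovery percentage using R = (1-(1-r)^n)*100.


Complement of single-cell recovery:
1 - r = 1 - 0.42 = 0.58
Raise to power n:
(1 - r)^5 = 0.58^5 = 0.0656356768
Overall recovery:
R = (1 - 0.0656356768) * 100
= 93.4364%

93.4364%


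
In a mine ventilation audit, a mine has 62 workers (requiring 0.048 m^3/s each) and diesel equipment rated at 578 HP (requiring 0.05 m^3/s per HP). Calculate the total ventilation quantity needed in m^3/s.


31.876 m^3/s

Airflow for workers:
Q_people = 62 * 0.048 = 2.976 m^3/s
Airflow for diesel equipment:
Q_diesel = 578 * 0.05 = 28.9 m^3/s
Total ventilation:
Q_total = 2.976 + 28.9
= 31.876 m^3/s


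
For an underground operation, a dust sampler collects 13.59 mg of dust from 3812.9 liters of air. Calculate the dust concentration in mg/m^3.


3.5642 mg/m^3

Convert liters to m^3: 1 m^3 = 1000 L
Concentration = mass / volume * 1000
= 13.59 / 3812.9 * 1000
= 0.003564216213 * 1000
= 3.5642 mg/m^3


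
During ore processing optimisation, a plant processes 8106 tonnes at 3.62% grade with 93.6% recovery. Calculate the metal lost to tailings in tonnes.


Total metal in feed:
= 8106 * 3.62 / 100 = 293.4372 tonnes
Metal recovered:
= 293.4372 * 93.6 / 100 = 274.6572192 tonnes
Metal lost to tailings:
= 293.4372 - 274.6572192
= 18.78 tonnes

18.78 tonnes


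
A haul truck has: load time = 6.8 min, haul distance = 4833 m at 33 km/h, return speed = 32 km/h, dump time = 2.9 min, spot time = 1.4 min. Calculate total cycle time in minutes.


Convert haul speed to m/min: 33 * 1000/60 = 550 m/min
Haul time = 4833 / 550 = 8.787272727 min
Convert return speed to m/min: 32 * 1000/60 = 533.3333333 m/min
Return time = 4833 / 533.3333333 = 9.061875 min
Total cycle time:
= 6.8 + 8.787272727 + 2.9 + 9.061875 + 1.4
= 28.9491 min

28.9491 min


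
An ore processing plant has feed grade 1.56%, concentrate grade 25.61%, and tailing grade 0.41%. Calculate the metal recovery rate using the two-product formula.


Using the two-product formula:
R = 100 * c * (f - t) / (f * (c - t))
Numerator = 100 * 25.61 * (1.56 - 0.41)
= 100 * 25.61 * 1.15
= 2945.15
Denominator = 1.56 * (25.61 - 0.41)
= 1.56 * 25.2
= 39.312
R = 2945.15 / 39.312
= 74.9173%

74.9173%


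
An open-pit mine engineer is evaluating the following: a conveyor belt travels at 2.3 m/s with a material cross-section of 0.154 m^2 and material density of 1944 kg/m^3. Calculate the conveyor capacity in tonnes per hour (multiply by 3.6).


2478.8333 t/h

Volumetric flow = speed * area
= 2.3 * 0.154 = 0.3542 m^3/s
Mass flow = volumetric * density
= 0.3542 * 1944 = 688.5648 kg/s
Convert to t/h: multiply by 3.6
Capacity = 688.5648 * 3.6
= 2478.8333 t/h


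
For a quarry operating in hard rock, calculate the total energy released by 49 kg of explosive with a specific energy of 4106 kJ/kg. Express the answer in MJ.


Energy = mass * specific_energy / 1000
= 49 * 4106 / 1000
= 201194 / 1000
= 201.194 MJ

201.194 MJ


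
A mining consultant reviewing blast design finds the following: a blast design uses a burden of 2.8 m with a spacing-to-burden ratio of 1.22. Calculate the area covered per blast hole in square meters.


First, find the spacing:
Spacing = burden * ratio = 2.8 * 1.22
= 3.416 m
Then, calculate the area:
Area = burden * spacing = 2.8 * 3.416
= 9.5648 m^2

9.5648 m^2


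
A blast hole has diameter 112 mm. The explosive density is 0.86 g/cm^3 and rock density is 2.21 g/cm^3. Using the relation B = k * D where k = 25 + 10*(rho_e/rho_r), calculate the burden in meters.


First, compute k:
rho_e / rho_r = 0.86 / 2.21 = 0.3891402715
k = 25 + 10 * 0.3891402715 = 28.89140271
Then, compute burden:
B = k * D / 1000 = 28.89140271 * 112 / 1000
= 3235.837104 / 1000
= 3.2358 m

3.2358 m


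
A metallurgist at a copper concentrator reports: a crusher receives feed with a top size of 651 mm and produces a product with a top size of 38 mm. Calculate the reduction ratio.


17.1316

Reduction ratio = feed size / product size
= 651 / 38
= 17.1316


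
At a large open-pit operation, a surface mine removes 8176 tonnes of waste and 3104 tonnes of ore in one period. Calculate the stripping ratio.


Stripping ratio = waste tonnage / ore tonnage
= 8176 / 3104
= 2.634

2.634


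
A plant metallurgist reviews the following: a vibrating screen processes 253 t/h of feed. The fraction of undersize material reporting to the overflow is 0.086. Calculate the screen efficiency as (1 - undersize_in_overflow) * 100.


91.4%

Screen efficiency = (1 - fraction of undersize in overflow) * 100
= (1 - 0.086) * 100
= 0.914 * 100
= 91.4%


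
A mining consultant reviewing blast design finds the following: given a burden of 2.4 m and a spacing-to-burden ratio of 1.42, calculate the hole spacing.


3.408 m

Spacing = burden * ratio
= 2.4 * 1.42
= 3.408 m


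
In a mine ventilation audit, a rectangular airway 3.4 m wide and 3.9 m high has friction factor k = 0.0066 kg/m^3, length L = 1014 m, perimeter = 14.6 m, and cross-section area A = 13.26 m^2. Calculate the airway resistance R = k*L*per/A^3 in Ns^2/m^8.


0.0419 Ns^2/m^8

Compute the numerator:
k * L * per = 0.0066 * 1014 * 14.6
= 97.70904
Compute the denominator:
A^3 = 13.26^3 = 2331.473976
Resistance:
R = 97.70904 / 2331.473976
= 0.0419 Ns^2/m^8


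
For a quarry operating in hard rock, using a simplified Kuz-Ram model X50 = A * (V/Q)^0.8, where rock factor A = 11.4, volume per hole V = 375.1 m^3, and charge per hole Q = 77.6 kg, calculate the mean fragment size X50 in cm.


40.2099 cm

Compute V/Q:
V/Q = 375.1 / 77.6 = 4.833762887
Raise to the power 0.8:
(V/Q)^0.8 = 4.833762887^0.8 = 3.527185288
Multiply by A:
X50 = 11.4 * 3.527185288
= 40.2099 cm


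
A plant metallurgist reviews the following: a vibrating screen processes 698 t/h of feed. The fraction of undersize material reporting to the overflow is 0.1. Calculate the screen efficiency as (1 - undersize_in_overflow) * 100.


Screen efficiency = (1 - fraction of undersize in overflow) * 100
= (1 - 0.1) * 100
= 0.9 * 100
= 90.0%

90.0%


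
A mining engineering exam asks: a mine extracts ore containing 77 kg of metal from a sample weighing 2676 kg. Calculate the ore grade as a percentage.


Ore grade = (metal mass / ore mass) * 100
= (77 / 2676) * 100
= 0.02877428999 * 100
= 2.8774%

2.8774%


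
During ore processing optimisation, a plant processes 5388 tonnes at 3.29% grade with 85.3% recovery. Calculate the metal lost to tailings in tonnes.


26.058 tonnes

Total metal in feed:
= 5388 * 3.29 / 100 = 177.2652 tonnes
Metal recovered:
= 177.2652 * 85.3 / 100 = 151.2072156 tonnes
Metal lost to tailings:
= 177.2652 - 151.2072156
= 26.058 tonnes


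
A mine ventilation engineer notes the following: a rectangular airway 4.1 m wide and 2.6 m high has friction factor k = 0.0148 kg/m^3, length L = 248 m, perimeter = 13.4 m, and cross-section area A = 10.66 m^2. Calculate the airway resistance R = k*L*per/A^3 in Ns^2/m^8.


Compute the numerator:
k * L * per = 0.0148 * 248 * 13.4
= 49.18336
Compute the denominator:
A^3 = 10.66^3 = 1211.355496
Resistance:
R = 49.18336 / 1211.355496
= 0.0406 Ns^2/m^8

0.0406 Ns^2/m^8


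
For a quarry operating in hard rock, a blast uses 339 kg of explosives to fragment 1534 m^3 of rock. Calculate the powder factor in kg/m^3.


Powder factor = explosive mass / rock volume
= 339 / 1534
= 0.221 kg/m^3

0.221 kg/m^3


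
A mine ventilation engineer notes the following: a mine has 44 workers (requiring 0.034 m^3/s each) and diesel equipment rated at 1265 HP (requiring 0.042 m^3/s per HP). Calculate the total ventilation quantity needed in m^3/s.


54.626 m^3/s

Airflow for workers:
Q_people = 44 * 0.034 = 1.496 m^3/s
Airflow for diesel equipment:
Q_diesel = 1265 * 0.042 = 53.13 m^3/s
Total ventilation:
Q_total = 1.496 + 53.13
= 54.626 m^3/s


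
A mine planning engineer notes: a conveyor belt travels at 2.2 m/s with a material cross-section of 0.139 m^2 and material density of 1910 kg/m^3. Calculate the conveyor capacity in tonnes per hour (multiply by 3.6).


Volumetric flow = speed * area
= 2.2 * 0.139 = 0.3058 m^3/s
Mass flow = volumetric * density
= 0.3058 * 1910 = 584.078 kg/s
Convert to t/h: multiply by 3.6
Capacity = 584.078 * 3.6
= 2102.6808 t/h

2102.6808 t/h


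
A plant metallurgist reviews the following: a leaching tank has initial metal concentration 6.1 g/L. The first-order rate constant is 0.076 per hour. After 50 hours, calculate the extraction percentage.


97.7629%

Compute the exponent:
-k * t = -0.076 * 50 = -3.8
Remaining concentration:
C = 6.1 * exp(-3.8)
= 6.1 * 0.02237077186
= 0.1364617083 g/L
Extracted = 6.1 - 0.1364617083 = 5.963538292 g/L
Extraction % = 5.963538292 / 6.1 * 100
= 97.7629%


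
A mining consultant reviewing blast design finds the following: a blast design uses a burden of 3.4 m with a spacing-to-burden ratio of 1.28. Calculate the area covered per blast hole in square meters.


14.7968 m^2

First, find the spacing:
Spacing = burden * ratio = 3.4 * 1.28
= 4.352 m
Then, calculate the area:
Area = burden * spacing = 3.4 * 4.352
= 14.7968 m^2


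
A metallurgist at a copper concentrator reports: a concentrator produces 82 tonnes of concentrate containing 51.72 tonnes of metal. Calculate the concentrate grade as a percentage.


63.0732%

Grade = (metal in concentrate / concentrate mass) * 100
= (51.72 / 82) * 100
= 0.6307317073 * 100
= 63.0732%


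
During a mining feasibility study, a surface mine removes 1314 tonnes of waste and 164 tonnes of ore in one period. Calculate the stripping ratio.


Stripping ratio = waste tonnage / ore tonnage
= 1314 / 164
= 8.0122

8.0122


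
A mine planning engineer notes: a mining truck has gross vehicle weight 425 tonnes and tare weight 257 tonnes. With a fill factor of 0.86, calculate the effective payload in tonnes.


Maximum payload = gross - tare
= 425 - 257 = 168 tonnes
Effective payload = max payload * fill factor
= 168 * 0.86
= 144.48 tonnes

144.48 tonnes


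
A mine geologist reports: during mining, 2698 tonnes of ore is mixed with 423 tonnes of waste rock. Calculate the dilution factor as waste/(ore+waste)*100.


Total material = ore + waste
= 2698 + 423 = 3121 tonnes
Dilution = waste / total * 100
= 423 / 3121 * 100
= 0.1355334829 * 100
= 13.5533%

13.5533%


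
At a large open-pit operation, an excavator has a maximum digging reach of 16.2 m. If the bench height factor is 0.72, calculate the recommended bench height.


11.664 m

Bench height = reach * factor
= 16.2 * 0.72
= 11.664 m


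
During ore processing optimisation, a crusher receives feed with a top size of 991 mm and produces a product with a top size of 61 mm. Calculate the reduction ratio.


Reduction ratio = feed size / product size
= 991 / 61
= 16.2459

16.2459


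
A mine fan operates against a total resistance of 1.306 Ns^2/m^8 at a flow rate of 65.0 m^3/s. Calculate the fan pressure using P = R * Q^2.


5517.85 Pa

Compute Q^2:
Q^2 = 65.0^2 = 4225.0
Compute pressure:
P = R * Q^2 = 1.306 * 4225.0
= 5517.85 Pa


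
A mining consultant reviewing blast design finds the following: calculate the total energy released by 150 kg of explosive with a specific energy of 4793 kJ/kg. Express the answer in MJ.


Energy = mass * specific_energy / 1000
= 150 * 4793 / 1000
= 718950 / 1000
= 718.95 MJ

718.95 MJ


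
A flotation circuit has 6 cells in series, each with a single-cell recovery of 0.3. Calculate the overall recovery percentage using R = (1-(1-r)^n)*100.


Complement of single-cell recovery:
1 - r = 1 - 0.3 = 0.7
Raise to power n:
(1 - r)^6 = 0.7^6 = 0.117649
Overall recovery:
R = (1 - 0.117649) * 100
= 88.2351%

88.2351%


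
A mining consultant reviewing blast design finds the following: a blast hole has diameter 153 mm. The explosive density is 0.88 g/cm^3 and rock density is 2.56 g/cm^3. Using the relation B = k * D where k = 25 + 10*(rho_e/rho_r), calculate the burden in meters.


First, compute k:
rho_e / rho_r = 0.88 / 2.56 = 0.34375
k = 25 + 10 * 0.34375 = 28.4375
Then, compute burden:
B = k * D / 1000 = 28.4375 * 153 / 1000
= 4350.9375 / 1000
= 4.3509 m

4.3509 m


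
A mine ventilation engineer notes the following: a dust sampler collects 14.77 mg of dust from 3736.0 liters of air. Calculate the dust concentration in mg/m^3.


Convert liters to m^3: 1 m^3 = 1000 L
Concentration = mass / volume * 1000
= 14.77 / 3736.0 * 1000
= 0.003953426124 * 1000
= 3.9534 mg/m^3

3.9534 mg/m^3


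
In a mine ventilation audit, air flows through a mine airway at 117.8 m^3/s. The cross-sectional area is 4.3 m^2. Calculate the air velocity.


27.3953 m/s

Velocity = flow rate / cross-sectional area
= 117.8 / 4.3
= 27.3953 m/s


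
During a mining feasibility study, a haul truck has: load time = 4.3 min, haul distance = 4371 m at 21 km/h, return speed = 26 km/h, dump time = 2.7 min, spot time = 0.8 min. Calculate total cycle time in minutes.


30.3755 min

Convert haul speed to m/min: 21 * 1000/60 = 350 m/min
Haul time = 4371 / 350 = 12.48857143 min
Convert return speed to m/min: 26 * 1000/60 = 433.3333333 m/min
Return time = 4371 / 433.3333333 = 10.08692308 min
Total cycle time:
= 4.3 + 12.48857143 + 2.7 + 10.08692308 + 0.8
= 30.3755 min


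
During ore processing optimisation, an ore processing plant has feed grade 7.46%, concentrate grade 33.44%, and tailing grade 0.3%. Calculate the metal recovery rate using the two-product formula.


Using the two-product formula:
R = 100 * c * (f - t) / (f * (c - t))
Numerator = 100 * 33.44 * (7.46 - 0.3)
= 100 * 33.44 * 7.16
= 23943.04
Denominator = 7.46 * (33.44 - 0.3)
= 7.46 * 33.14
= 247.2244
R = 23943.04 / 247.2244
= 96.8474%

96.8474%


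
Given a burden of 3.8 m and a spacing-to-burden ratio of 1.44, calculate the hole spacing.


Spacing = burden * ratio
= 3.8 * 1.44
= 5.472 m

5.472 m


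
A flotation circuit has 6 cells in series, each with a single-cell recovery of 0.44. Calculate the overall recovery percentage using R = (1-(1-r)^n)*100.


96.9159%

Complement of single-cell recovery:
1 - r = 1 - 0.44 = 0.56
Raise to power n:
(1 - r)^6 = 0.56^6 = 0.03084097946
Overall recovery:
R = (1 - 0.03084097946) * 100
= 96.9159%


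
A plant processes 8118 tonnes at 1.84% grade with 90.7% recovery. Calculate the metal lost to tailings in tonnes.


Total metal in feed:
= 8118 * 1.84 / 100 = 149.3712 tonnes
Metal recovered:
= 149.3712 * 90.7 / 100 = 135.4796784 tonnes
Metal lost to tailings:
= 149.3712 - 135.4796784
= 13.8915 tonnes

13.8915 tonnes


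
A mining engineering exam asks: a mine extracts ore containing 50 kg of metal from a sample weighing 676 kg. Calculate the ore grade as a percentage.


7.3964%

Ore grade = (metal mass / ore mass) * 100
= (50 / 676) * 100
= 0.07396449704 * 100
= 7.3964%


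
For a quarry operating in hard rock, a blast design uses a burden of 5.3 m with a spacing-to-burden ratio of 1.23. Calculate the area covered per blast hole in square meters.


First, find the spacing:
Spacing = burden * ratio = 5.3 * 1.23
= 6.519 m
Then, calculate the area:
Area = burden * spacing = 5.3 * 6.519
= 34.5507 m^2

34.5507 m^2


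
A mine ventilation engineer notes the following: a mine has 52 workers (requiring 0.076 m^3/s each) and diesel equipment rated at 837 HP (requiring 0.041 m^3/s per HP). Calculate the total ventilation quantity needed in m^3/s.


38.269 m^3/s

Airflow for workers:
Q_people = 52 * 0.076 = 3.952 m^3/s
Airflow for diesel equipment:
Q_diesel = 837 * 0.041 = 34.317 m^3/s
Total ventilation:
Q_total = 3.952 + 34.317
= 38.269 m^3/s


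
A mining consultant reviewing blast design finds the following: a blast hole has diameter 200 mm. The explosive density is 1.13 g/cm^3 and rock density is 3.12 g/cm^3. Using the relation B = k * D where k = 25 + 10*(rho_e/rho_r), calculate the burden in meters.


5.7244 m

First, compute k:
rho_e / rho_r = 1.13 / 3.12 = 0.3621794872
k = 25 + 10 * 0.3621794872 = 28.62179487
Then, compute burden:
B = k * D / 1000 = 28.62179487 * 200 / 1000
= 5724.358974 / 1000
= 5.7244 m


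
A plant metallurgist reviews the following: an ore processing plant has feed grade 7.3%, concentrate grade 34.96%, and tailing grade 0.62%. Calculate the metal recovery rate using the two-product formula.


Using the two-product formula:
R = 100 * c * (f - t) / (f * (c - t))
Numerator = 100 * 34.96 * (7.3 - 0.62)
= 100 * 34.96 * 6.68
= 23353.28
Denominator = 7.3 * (34.96 - 0.62)
= 7.3 * 34.34
= 250.682
R = 23353.28 / 250.682
= 93.159%

93.159%


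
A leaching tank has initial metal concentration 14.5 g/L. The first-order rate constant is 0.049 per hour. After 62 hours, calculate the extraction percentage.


95.2069%

Compute the exponent:
-k * t = -0.049 * 62 = -3.038
Remaining concentration:
C = 14.5 * exp(-3.038)
= 14.5 * 0.04793065501
= 0.6949944976 g/L
Extracted = 14.5 - 0.6949944976 = 13.8050055 g/L
Extraction % = 13.8050055 / 14.5 * 100
= 95.2069%


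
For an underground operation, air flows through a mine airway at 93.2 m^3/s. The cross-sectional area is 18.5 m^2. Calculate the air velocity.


5.0378 m/s

Velocity = flow rate / cross-sectional area
= 93.2 / 18.5
= 5.0378 m/s


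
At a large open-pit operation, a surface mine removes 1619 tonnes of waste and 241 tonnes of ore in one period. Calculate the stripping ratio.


Stripping ratio = waste tonnage / ore tonnage
= 1619 / 241
= 6.7178

6.7178


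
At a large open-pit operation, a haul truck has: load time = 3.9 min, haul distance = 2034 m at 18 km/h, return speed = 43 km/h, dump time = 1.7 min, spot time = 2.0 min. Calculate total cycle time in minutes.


17.2181 min

Convert haul speed to m/min: 18 * 1000/60 = 300 m/min
Haul time = 2034 / 300 = 6.78 min
Convert return speed to m/min: 43 * 1000/60 = 716.6666667 m/min
Return time = 2034 / 716.6666667 = 2.838139535 min
Total cycle time:
= 3.9 + 6.78 + 1.7 + 2.838139535 + 2.0
= 17.2181 min


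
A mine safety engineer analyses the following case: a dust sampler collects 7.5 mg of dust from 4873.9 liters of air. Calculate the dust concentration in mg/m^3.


1.5388 mg/m^3

Convert liters to m^3: 1 m^3 = 1000 L
Concentration = mass / volume * 1000
= 7.5 / 4873.9 * 1000
= 0.001538808757 * 1000
= 1.5388 mg/m^3


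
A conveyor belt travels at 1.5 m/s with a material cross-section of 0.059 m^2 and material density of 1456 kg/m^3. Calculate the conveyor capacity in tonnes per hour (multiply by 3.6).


463.8816 t/h

Volumetric flow = speed * area
= 1.5 * 0.059 = 0.0885 m^3/s
Mass flow = volumetric * density
= 0.0885 * 1456 = 128.856 kg/s
Convert to t/h: multiply by 3.6
Capacity = 128.856 * 3.6
= 463.8816 t/h


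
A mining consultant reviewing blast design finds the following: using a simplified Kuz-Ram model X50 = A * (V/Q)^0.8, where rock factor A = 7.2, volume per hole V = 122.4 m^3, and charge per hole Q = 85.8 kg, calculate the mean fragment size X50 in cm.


Compute V/Q:
V/Q = 122.4 / 85.8 = 1.426573427
Raise to the power 0.8:
(V/Q)^0.8 = 1.426573427^0.8 = 1.328725605
Multiply by A:
X50 = 7.2 * 1.328725605
= 9.5668 cm

9.5668 cm


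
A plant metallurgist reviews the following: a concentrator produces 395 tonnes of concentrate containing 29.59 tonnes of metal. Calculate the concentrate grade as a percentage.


Grade = (metal in concentrate / concentrate mass) * 100
= (29.59 / 395) * 100
= 0.07491139241 * 100
= 7.4911%

7.4911%


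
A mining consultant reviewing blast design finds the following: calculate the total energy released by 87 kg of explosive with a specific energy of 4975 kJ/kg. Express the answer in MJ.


432.825 MJ

Energy = mass * specific_energy / 1000
= 87 * 4975 / 1000
= 432825 / 1000
= 432.825 MJ


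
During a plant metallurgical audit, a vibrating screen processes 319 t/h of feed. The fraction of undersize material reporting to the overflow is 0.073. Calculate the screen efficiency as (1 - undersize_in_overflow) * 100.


92.7%

Screen efficiency = (1 - fraction of undersize in overflow) * 100
= (1 - 0.073) * 100
= 0.927 * 100
= 92.7%


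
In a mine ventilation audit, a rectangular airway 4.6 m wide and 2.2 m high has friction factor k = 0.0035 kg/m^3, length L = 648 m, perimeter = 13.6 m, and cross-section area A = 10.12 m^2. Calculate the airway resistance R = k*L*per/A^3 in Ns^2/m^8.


Compute the numerator:
k * L * per = 0.0035 * 648 * 13.6
= 30.8448
Compute the denominator:
A^3 = 10.12^3 = 1036.433728
Resistance:
R = 30.8448 / 1036.433728
= 0.0298 Ns^2/m^8

0.0298 Ns^2/m^8


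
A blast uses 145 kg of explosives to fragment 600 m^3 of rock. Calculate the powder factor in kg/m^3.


0.2417 kg/m^3

Powder factor = explosive mass / rock volume
= 145 / 600
= 0.2417 kg/m^3


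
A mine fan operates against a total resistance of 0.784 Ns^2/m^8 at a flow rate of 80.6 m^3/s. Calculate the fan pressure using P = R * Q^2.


Compute Q^2:
Q^2 = 80.6^2 = 6496.36
Compute pressure:
P = R * Q^2 = 0.784 * 6496.36
= 5093.1462 Pa

5093.1462 Pa


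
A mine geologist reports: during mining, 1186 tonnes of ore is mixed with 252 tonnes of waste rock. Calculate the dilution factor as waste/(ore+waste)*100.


Total material = ore + waste
= 1186 + 252 = 1438 tonnes
Dilution = waste / total * 100
= 252 / 1438 * 100
= 0.1752433936 * 100
= 17.5243%

17.5243%


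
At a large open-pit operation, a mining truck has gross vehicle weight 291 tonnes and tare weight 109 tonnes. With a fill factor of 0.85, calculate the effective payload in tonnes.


Maximum payload = gross - tare
= 291 - 109 = 182 tonnes
Effective payload = max payload * fill factor
= 182 * 0.85
= 154.7 tonnes

154.7 tonnes


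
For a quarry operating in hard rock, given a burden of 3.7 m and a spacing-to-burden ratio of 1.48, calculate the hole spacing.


5.476 m

Spacing = burden * ratio
= 3.7 * 1.48
= 5.476 m


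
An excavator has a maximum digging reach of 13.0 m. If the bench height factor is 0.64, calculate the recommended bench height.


Bench height = reach * factor
= 13.0 * 0.64
= 8.32 m

8.32 m


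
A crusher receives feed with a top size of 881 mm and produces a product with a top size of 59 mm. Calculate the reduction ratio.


Reduction ratio = feed size / product size
= 881 / 59
= 14.9322

14.9322


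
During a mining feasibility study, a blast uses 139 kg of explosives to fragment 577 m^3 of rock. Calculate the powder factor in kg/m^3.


Powder factor = explosive mass / rock volume
= 139 / 577
= 0.2409 kg/m^3

0.2409 kg/m^3


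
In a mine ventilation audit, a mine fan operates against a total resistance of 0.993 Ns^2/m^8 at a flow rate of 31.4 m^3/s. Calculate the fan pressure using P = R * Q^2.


Compute Q^2:
Q^2 = 31.4^2 = 985.96
Compute pressure:
P = R * Q^2 = 0.993 * 985.96
= 979.0583 Pa

979.0583 Pa


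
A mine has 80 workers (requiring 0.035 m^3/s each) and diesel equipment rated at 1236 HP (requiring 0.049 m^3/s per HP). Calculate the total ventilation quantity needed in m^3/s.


Airflow for workers:
Q_people = 80 * 0.035 = 2.8 m^3/s
Airflow for diesel equipment:
Q_diesel = 1236 * 0.049 = 60.564 m^3/s
Total ventilation:
Q_total = 2.8 + 60.564
= 63.364 m^3/s

63.364 m^3/s


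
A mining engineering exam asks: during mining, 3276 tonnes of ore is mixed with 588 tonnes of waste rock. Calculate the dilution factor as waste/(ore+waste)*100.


Total material = ore + waste
= 3276 + 588 = 3864 tonnes
Dilution = waste / total * 100
= 588 / 3864 * 100
= 0.152173913 * 100
= 15.2174%

15.2174%


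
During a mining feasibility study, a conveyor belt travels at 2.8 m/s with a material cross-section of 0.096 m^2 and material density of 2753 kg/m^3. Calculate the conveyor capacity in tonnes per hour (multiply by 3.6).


Volumetric flow = speed * area
= 2.8 * 0.096 = 0.2688 m^3/s
Mass flow = volumetric * density
= 0.2688 * 2753 = 740.0064 kg/s
Convert to t/h: multiply by 3.6
Capacity = 740.0064 * 3.6
= 2664.023 t/h

2664.023 t/h


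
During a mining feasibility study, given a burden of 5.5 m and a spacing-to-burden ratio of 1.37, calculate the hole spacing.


Spacing = burden * ratio
= 5.5 * 1.37
= 7.535 m

7.535 m


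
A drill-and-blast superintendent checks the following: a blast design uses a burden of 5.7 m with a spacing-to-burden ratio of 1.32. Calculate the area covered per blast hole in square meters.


42.8868 m^2

First, find the spacing:
Spacing = burden * ratio = 5.7 * 1.32
= 7.524 m
Then, calculate the area:
Area = burden * spacing = 5.7 * 7.524
= 42.8868 m^2


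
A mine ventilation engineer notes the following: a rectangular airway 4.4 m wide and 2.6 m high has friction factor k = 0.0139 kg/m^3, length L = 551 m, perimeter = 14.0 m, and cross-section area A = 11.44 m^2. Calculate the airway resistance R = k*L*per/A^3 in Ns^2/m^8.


Compute the numerator:
k * L * per = 0.0139 * 551 * 14.0
= 107.2246
Compute the denominator:
A^3 = 11.44^3 = 1497.193984
Resistance:
R = 107.2246 / 1497.193984
= 0.0716 Ns^2/m^8

0.0716 Ns^2/m^8


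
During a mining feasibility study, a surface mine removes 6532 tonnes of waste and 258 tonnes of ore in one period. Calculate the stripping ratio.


25.3178

Stripping ratio = waste tonnage / ore tonnage
= 6532 / 258
= 25.3178


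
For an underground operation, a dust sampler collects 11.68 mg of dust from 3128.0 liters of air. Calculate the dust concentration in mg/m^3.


Convert liters to m^3: 1 m^3 = 1000 L
Concentration = mass / volume * 1000
= 11.68 / 3128.0 * 1000
= 0.003734015345 * 1000
= 3.734 mg/m^3

3.734 mg/m^3


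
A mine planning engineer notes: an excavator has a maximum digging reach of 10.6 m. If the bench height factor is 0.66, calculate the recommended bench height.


6.996 m

Bench height = reach * factor
= 10.6 * 0.66
= 6.996 m


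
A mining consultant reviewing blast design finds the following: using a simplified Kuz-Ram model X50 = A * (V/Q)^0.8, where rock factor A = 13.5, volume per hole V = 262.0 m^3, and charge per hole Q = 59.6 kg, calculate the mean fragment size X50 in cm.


44.1345 cm

Compute V/Q:
V/Q = 262.0 / 59.6 = 4.395973154
Raise to the power 0.8:
(V/Q)^0.8 = 4.395973154^0.8 = 3.269219083
Multiply by A:
X50 = 13.5 * 3.269219083
= 44.1345 cm


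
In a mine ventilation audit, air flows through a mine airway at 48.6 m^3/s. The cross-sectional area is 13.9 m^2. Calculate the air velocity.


3.4964 m/s

Velocity = flow rate / cross-sectional area
= 48.6 / 13.9
= 3.4964 m/s


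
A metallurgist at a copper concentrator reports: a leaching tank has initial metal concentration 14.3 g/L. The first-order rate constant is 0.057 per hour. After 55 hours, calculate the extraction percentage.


Compute the exponent:
-k * t = -0.057 * 55 = -3.135
Remaining concentration:
C = 14.3 * exp(-3.135)
= 14.3 * 0.04349975383
= 0.6220464798 g/L
Extracted = 14.3 - 0.6220464798 = 13.67795352 g/L
Extraction % = 13.67795352 / 14.3 * 100
= 95.65%

95.65%


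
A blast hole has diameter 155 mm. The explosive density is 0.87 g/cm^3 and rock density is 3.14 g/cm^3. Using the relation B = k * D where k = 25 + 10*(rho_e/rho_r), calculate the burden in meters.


4.3045 m

First, compute k:
rho_e / rho_r = 0.87 / 3.14 = 0.2770700637
k = 25 + 10 * 0.2770700637 = 27.77070064
Then, compute burden:
B = k * D / 1000 = 27.77070064 * 155 / 1000
= 4304.458599 / 1000
= 4.3045 m


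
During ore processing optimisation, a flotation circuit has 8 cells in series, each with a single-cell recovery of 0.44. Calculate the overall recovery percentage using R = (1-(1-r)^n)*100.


99.0328%

Complement of single-cell recovery:
1 - r = 1 - 0.44 = 0.56
Raise to power n:
(1 - r)^8 = 0.56^8 = 0.009671731157
Overall recovery:
R = (1 - 0.009671731157) * 100
= 99.0328%


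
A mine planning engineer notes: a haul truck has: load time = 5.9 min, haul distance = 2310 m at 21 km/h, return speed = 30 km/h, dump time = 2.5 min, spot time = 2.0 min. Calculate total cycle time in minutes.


21.62 min

Convert haul speed to m/min: 21 * 1000/60 = 350 m/min
Haul time = 2310 / 350 = 6.6 min
Convert return speed to m/min: 30 * 1000/60 = 500 m/min
Return time = 2310 / 500 = 4.62 min
Total cycle time:
= 5.9 + 6.6 + 2.5 + 4.62 + 2.0
= 21.62 min


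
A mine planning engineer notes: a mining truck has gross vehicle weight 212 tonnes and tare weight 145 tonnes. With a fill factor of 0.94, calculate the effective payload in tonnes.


Maximum payload = gross - tare
= 212 - 145 = 67 tonnes
Effective payload = max payload * fill factor
= 67 * 0.94
= 62.98 tonnes

62.98 tonnes
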